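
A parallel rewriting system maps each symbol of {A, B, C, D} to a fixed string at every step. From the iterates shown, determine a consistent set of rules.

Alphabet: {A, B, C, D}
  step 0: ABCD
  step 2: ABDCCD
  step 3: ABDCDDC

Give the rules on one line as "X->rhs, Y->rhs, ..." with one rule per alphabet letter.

  step 2 ⇒ step 3: ABDCCD ⇒ AB·D·C·D·D·C
    A ↦ AB
    B ↦ D
    C ↦ D
    D ↦ C

A->AB, B->D, C->D, D->C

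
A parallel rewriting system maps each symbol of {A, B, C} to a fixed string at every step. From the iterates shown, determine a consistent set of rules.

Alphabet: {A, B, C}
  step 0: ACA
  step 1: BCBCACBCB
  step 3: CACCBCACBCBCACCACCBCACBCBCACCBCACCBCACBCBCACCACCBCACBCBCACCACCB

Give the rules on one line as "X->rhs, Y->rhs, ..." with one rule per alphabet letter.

A->BCB, B->CB, C->CAC

  step 0 ⇒ step 1: ACA ⇒ BCB·CAC·BCB
    A ↦ BCB
    C ↦ CAC
    B ↦ CB  (constrained at step 1)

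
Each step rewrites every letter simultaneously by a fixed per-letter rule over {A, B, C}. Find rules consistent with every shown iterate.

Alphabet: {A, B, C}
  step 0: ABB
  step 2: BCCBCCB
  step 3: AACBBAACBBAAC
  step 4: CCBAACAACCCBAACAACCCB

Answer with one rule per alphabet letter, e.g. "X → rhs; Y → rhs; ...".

A->C, B->AAC, C->B

  step 3 ⇒ step 4: AACBBAACBBAAC ⇒ C·C·B·AAC·AAC·C·C·B·AAC·AAC·C·C·B
    A ↦ C
    B ↦ AAC
    C ↦ B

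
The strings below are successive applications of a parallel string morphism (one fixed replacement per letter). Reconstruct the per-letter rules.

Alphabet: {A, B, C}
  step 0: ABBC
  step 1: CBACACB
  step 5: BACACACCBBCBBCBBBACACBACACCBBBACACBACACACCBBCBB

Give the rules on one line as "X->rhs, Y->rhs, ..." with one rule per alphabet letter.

  step 0 ⇒ step 1: ABBC ⇒ CB·AC·AC·B
    A ↦ CB
    B ↦ AC
    C ↦ B

A->CB, B->AC, C->B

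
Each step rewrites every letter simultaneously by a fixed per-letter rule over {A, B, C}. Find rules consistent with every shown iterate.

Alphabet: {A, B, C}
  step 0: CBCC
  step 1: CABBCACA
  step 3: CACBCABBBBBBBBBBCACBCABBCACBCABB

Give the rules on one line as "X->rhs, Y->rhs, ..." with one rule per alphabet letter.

A->CB, B->BB, C->CA

  step 0 ⇒ step 1: CBCC ⇒ CA·BB·CA·CA
    B ↦ BB
    C ↦ CA
    A ↦ CB  (constrained at step 1)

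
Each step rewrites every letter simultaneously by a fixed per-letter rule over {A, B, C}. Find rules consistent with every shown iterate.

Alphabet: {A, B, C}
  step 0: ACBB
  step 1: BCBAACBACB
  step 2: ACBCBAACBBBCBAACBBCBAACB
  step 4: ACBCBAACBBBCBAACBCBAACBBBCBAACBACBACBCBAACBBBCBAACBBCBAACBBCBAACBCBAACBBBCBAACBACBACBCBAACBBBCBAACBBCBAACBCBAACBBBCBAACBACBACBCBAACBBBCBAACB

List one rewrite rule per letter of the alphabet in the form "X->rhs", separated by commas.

A->B, B->ACB, C->CBA

  step 1 ⇒ step 2: BCBAACBACB ⇒ ACB·CBA·ACB·B·B·CBA·ACB·B·CBA·ACB
    A ↦ B
    B ↦ ACB
    C ↦ CBA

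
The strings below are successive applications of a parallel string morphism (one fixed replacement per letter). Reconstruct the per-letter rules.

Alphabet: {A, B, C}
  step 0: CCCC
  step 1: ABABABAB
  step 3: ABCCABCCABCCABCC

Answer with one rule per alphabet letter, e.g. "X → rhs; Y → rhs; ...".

A->C, B->AA, C->AB

  step 0 ⇒ step 1: CCCC ⇒ AB·AB·AB·AB
    C ↦ AB
    A ↦ C  (constrained at step 1)
    B ↦ AA  (constrained at step 1)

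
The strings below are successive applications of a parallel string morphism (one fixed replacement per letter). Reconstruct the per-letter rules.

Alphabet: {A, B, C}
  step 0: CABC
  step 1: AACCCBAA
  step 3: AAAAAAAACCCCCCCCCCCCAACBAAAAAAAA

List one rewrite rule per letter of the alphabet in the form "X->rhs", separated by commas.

  step 0 ⇒ step 1: CABC ⇒ AA·CC·CB·AA
    A ↦ CC
    B ↦ CB
    C ↦ AA

A->CC, B->CB, C->AA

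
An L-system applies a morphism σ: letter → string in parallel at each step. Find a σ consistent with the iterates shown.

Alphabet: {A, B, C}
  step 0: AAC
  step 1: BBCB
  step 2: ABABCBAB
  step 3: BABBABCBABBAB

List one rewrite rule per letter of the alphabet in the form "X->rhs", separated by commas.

  step 2 ⇒ step 3: ABABCBAB ⇒ B·AB·B·AB·CB·AB·B·AB
    A ↦ B
    B ↦ AB
    C ↦ CB

A->B, B->AB, C->CB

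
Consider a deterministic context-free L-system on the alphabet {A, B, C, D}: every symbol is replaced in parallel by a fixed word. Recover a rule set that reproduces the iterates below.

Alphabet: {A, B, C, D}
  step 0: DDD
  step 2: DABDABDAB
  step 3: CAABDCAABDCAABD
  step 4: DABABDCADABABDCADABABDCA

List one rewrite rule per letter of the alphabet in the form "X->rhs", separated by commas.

A->AB, B->D, C->D, D->CA

  step 3 ⇒ step 4: CAABDCAABDCAABD ⇒ D·AB·AB·D·CA·D·AB·AB·D·CA·D·AB·AB·D·CA
    A ↦ AB
    B ↦ D
    C ↦ D
    D ↦ CA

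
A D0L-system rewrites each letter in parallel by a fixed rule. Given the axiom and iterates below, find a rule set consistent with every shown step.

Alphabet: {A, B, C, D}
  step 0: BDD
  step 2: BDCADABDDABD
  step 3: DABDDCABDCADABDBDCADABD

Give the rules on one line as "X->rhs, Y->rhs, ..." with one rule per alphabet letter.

  step 2 ⇒ step 3: BDCADABDDABD ⇒ DA·BD·D·CA·BD·CA·DA·BD·BD·CA·DA·BD
    A ↦ CA
    B ↦ DA
    C ↦ D
    D ↦ BD

A->CA, B->DA, C->D, D->BD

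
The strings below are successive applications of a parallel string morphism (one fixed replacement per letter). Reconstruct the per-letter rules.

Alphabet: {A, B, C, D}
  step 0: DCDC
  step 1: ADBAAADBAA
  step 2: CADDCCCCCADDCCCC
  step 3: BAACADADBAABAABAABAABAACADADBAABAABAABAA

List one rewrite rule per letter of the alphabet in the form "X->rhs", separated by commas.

A->C, B->DCC, C->BAA, D->AD

  step 2 ⇒ step 3: CADDCCCCCADDCCCC ⇒ BAA·C·AD·AD·BAA·BAA·BAA·BAA·BAA·C·AD·AD·BAA·BAA·BAA·BAA
    A ↦ C
    C ↦ BAA
    D ↦ AD
  step 1 ⇒ step 2: ADBAAADBAA ⇒ C·AD·DCC·C·C·C·AD·DCC·C·C
    B ↦ DCC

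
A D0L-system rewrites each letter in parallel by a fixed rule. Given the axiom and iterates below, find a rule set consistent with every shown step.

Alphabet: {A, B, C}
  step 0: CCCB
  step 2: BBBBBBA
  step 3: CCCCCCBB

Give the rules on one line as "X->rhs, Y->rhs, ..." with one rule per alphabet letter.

A->BB, B->C, C->A

  step 2 ⇒ step 3: BBBBBBA ⇒ C·C·C·C·C·C·BB
    A ↦ BB
    B ↦ C
    C ↦ A  (constrained at step 0)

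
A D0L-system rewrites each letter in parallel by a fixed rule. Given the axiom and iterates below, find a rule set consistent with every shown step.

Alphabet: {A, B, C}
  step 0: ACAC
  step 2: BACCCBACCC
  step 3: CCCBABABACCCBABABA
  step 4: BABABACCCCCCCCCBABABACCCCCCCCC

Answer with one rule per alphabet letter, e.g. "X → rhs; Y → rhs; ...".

A->C, B->CC, C->BA

  step 3 ⇒ step 4: CCCBABABACCCBABABA ⇒ BA·BA·BA·CC·C·CC·C·CC·C·BA·BA·BA·CC·C·CC·C·CC·C
    A ↦ C
    B ↦ CC
    C ↦ BA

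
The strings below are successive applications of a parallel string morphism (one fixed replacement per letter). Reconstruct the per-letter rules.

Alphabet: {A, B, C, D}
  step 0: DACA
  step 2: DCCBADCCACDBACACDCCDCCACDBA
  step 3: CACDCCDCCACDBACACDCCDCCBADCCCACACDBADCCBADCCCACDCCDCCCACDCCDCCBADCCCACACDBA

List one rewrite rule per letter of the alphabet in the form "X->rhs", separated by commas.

  step 2 ⇒ step 3: DCCBADCCACDBACACDCCDCCACDBA ⇒ CAC·DCC·DCC·ACD·BA·CAC·DCC·DCC·BA·DCC·CAC·ACD·BA·DCC·BA·DCC·CAC·DCC·DCC·CAC·DCC·DCC·BA·DCC·CAC·ACD·BA
    A ↦ BA
    B ↦ ACD
    C ↦ DCC
    D ↦ CAC

A->BA, B->ACD, C->DCC, D->CAC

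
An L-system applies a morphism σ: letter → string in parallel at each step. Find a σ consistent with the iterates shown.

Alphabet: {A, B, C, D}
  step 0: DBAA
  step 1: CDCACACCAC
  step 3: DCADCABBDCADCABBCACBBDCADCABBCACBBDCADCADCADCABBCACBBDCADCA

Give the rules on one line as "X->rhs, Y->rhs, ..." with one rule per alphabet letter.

A->CAC, B->DCA, C->BB, D->C

  step 0 ⇒ step 1: DBAA ⇒ C·DCA·CAC·CAC
    A ↦ CAC
    B ↦ DCA
    D ↦ C
    C ↦ BB  (constrained at step 1)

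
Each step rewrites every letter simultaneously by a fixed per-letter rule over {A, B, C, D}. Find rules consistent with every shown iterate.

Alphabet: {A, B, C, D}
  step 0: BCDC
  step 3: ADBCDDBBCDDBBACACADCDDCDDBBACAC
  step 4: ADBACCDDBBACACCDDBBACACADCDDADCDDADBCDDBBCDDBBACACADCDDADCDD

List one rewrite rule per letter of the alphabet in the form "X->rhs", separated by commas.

A->AD, B->AC, C->CDD, D->B

  step 3 ⇒ step 4: ADBCDDBBCDDBBACACADCDDCDDBBACAC ⇒ AD·B·AC·CDD·B·B·AC·AC·CDD·B·B·AC·AC·AD·CDD·AD·CDD·AD·B·CDD·B·B·CDD·B·B·AC·AC·AD·CDD·AD·CDD
    A ↦ AD
    B ↦ AC
    C ↦ CDD
    D ↦ B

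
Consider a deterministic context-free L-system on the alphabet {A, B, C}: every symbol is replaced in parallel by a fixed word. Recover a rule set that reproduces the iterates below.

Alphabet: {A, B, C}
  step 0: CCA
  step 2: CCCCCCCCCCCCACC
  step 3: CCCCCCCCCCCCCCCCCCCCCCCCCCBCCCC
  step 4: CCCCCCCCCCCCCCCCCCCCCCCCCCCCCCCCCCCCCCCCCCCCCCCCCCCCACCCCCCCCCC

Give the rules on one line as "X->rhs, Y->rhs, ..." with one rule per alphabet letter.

A->CCB, B->ACC, C->CC

  step 3 ⇒ step 4: CCCCCCCCCCCCCCCCCCCCCCCCCCBCCCC ⇒ CC·CC·CC·CC·CC·CC·CC·CC·CC·CC·CC·CC·CC·CC·CC·CC·CC·CC·CC·CC·CC·CC·CC·CC·CC·CC·ACC·CC·CC·CC·CC
    B ↦ ACC
    C ↦ CC
  step 2 ⇒ step 3: CCCCCCCCCCCCACC ⇒ CC·CC·CC·CC·CC·CC·CC·CC·CC·CC·CC·CC·CCB·CC·CC
    A ↦ CCB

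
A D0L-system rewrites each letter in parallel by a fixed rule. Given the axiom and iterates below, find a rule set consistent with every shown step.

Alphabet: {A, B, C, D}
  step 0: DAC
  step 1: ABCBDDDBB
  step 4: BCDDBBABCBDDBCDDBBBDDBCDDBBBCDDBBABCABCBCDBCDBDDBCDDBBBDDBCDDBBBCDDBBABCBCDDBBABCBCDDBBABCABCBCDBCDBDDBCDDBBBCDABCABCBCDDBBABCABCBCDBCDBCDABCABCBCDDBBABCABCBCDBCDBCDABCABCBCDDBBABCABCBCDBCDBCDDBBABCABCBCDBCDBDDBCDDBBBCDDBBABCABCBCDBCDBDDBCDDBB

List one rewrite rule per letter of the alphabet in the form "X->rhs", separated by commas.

A->BDD, B->BCD, C->DBB, D->ABC

  step 0 ⇒ step 1: DAC ⇒ ABC·BDD·DBB
    A ↦ BDD
    C ↦ DBB
    D ↦ ABC
    B ↦ BCD  (constrained at step 1)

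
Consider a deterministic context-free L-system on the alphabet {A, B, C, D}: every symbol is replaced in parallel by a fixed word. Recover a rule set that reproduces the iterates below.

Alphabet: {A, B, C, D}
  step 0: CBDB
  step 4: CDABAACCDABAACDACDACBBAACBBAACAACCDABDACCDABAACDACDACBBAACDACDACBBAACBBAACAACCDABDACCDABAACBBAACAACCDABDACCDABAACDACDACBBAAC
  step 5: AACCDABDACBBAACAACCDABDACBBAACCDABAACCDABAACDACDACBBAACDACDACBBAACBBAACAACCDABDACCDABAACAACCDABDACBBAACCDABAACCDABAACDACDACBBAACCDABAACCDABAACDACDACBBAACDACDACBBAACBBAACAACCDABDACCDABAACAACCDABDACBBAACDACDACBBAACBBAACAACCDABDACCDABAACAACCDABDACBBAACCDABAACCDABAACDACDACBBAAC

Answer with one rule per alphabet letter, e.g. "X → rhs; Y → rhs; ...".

A->B, B->DAC, C->AAC, D->CDA

  step 4 ⇒ step 5: CDABAACCDABAACDACDACBBAACBBAACAACCDABDACCDABAACDACDACBBAACDACDACBBAACBBAACAACCDABDACCDABAACBBAACAACCDABDACCDABAACDACDACBBAAC ⇒ AAC·CDA·B·DAC·B·B·AAC·AAC·CDA·B·DAC·B·B·AAC·CDA·B·AAC·CDA·B·AAC·DAC·DAC·B·B·AAC·DAC·DAC·B·B·AAC·B·B·AAC·AAC·CDA·B·DAC·CDA·B·AAC·AAC·CDA·B·DAC·B·B·AAC·CDA·B·AAC·CDA·B·AAC·DAC·DAC·B·B·AAC·CDA·B·AAC·CDA·B·AAC·DAC·DAC·B·B·AAC·DAC·DAC·B·B·AAC·B·B·AAC·AAC·CDA·B·DAC·CDA·B·AAC·AAC·CDA·B·DAC·B·B·AAC·DAC·DAC·B·B·AAC·B·B·AAC·AAC·CDA·B·DAC·CDA·B·AAC·AAC·CDA·B·DAC·B·B·AAC·CDA·B·AAC·CDA·B·AAC·DAC·DAC·B·B·AAC
    A ↦ B
    B ↦ DAC
    C ↦ AAC
    D ↦ CDA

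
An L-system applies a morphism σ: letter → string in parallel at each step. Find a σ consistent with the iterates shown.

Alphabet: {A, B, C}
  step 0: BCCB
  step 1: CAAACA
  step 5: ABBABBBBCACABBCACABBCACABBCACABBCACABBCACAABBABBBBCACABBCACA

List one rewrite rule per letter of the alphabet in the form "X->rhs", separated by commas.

  step 0 ⇒ step 1: BCCB ⇒ CA·A·A·CA
    B ↦ CA
    C ↦ A
    A ↦ BB  (constrained at step 1)

A->BB, B->CA, C->A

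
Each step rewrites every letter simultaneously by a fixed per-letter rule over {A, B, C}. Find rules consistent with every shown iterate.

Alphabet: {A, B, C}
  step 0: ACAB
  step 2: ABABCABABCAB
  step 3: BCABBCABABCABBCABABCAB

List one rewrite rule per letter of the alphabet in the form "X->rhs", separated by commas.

  step 2 ⇒ step 3: ABABCABABCAB ⇒ BC·AB·BC·AB·A·BC·AB·BC·AB·A·BC·AB
    A ↦ BC
    B ↦ AB
    C ↦ A

A->BC, B->AB, C->A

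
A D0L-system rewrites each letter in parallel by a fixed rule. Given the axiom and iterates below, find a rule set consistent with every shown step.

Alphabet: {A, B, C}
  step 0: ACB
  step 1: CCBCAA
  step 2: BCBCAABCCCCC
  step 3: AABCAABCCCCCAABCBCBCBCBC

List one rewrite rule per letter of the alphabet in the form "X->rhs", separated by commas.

A->CC, B->AA, C->BC

  step 2 ⇒ step 3: BCBCAABCCCCC ⇒ AA·BC·AA·BC·CC·CC·AA·BC·BC·BC·BC·BC
    A ↦ CC
    B ↦ AA
    C ↦ BC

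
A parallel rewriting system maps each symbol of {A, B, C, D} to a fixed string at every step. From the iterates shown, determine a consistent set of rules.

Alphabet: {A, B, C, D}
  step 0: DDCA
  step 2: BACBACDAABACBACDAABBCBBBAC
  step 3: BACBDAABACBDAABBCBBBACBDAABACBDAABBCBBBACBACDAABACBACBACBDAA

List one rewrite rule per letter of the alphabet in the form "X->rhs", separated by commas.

A->B, B->BAC, C->DAA, D->BBC

  step 2 ⇒ step 3: BACBACDAABACBACDAABBCBBBAC ⇒ BAC·B·DAA·BAC·B·DAA·BBC·B·B·BAC·B·DAA·BAC·B·DAA·BBC·B·B·BAC·BAC·DAA·BAC·BAC·BAC·B·DAA
    A ↦ B
    B ↦ BAC
    C ↦ DAA
    D ↦ BBC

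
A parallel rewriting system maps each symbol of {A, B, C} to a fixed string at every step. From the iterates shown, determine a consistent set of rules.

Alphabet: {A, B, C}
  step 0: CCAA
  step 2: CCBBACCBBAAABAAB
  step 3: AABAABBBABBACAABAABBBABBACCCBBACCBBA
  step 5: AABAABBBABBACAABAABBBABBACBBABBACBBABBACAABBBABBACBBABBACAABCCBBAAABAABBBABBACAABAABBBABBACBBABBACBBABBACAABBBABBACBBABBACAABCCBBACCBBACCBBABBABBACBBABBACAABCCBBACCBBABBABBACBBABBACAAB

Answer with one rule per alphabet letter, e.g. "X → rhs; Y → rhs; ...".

A->C, B->BBA, C->AAB

  step 2 ⇒ step 3: CCBBACCBBAAABAAB ⇒ AAB·AAB·BBA·BBA·C·AAB·AAB·BBA·BBA·C·C·C·BBA·C·C·BBA
    A ↦ C
    B ↦ BBA
    C ↦ AAB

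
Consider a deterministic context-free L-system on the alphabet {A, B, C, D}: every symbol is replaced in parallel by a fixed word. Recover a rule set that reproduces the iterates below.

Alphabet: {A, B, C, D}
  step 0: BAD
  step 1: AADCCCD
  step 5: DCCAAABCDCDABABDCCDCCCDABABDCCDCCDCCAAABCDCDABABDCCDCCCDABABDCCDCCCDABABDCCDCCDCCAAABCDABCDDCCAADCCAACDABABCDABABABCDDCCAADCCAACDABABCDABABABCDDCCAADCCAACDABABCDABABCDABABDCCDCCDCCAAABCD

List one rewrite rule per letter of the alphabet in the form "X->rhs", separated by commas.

  step 0 ⇒ step 1: BAD ⇒ AA·DCC·CD
    A ↦ DCC
    B ↦ AA
    D ↦ CD
    C ↦ AB  (constrained at step 1)

A->DCC, B->AA, C->AB, D->CD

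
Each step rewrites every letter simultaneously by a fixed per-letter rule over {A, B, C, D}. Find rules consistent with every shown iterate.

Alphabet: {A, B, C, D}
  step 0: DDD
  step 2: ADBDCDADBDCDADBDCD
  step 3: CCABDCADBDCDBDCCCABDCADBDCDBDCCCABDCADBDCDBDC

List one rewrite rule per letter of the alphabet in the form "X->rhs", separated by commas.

  step 2 ⇒ step 3: ADBDCDADBDCDADBDCD ⇒ CCA·BDC·AD·BDC·D·BDC·CCA·BDC·AD·BDC·D·BDC·CCA·BDC·AD·BDC·D·BDC
    A ↦ CCA
    B ↦ AD
    C ↦ D
    D ↦ BDC

A->CCA, B->AD, C->D, D->BDC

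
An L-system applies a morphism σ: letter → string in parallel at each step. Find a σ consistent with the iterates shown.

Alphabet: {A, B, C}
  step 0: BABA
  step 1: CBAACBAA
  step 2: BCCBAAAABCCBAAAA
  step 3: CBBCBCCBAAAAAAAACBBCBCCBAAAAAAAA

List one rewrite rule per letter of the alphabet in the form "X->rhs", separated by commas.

A->AA, B->CB, C->BC

  step 2 ⇒ step 3: BCCBAAAABCCBAAAA ⇒ CB·BC·BC·CB·AA·AA·AA·AA·CB·BC·BC·CB·AA·AA·AA·AA
    A ↦ AA
    B ↦ CB
    C ↦ BC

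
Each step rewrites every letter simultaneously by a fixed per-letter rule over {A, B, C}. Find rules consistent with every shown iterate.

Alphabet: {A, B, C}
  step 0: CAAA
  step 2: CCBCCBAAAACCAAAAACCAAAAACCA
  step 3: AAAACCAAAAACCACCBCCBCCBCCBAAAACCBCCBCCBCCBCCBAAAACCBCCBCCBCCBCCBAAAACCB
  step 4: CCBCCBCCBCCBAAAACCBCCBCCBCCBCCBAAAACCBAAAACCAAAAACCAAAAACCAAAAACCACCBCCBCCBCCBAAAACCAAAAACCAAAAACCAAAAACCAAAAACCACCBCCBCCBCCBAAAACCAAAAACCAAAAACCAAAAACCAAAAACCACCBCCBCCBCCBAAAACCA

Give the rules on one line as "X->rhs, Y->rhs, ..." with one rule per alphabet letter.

A->CCB, B->CCA, C->AA

  step 3 ⇒ step 4: AAAACCAAAAACCACCBCCBCCBCCBAAAACCBCCBCCBCCBCCBAAAACCBCCBCCBCCBCCBAAAACCB ⇒ CCB·CCB·CCB·CCB·AA·AA·CCB·CCB·CCB·CCB·CCB·AA·AA·CCB·AA·AA·CCA·AA·AA·CCA·AA·AA·CCA·AA·AA·CCA·CCB·CCB·CCB·CCB·AA·AA·CCA·AA·AA·CCA·AA·AA·CCA·AA·AA·CCA·AA·AA·CCA·CCB·CCB·CCB·CCB·AA·AA·CCA·AA·AA·CCA·AA·AA·CCA·AA·AA·CCA·AA·AA·CCA·CCB·CCB·CCB·CCB·AA·AA·CCA
    A ↦ CCB
    B ↦ CCA
    C ↦ AA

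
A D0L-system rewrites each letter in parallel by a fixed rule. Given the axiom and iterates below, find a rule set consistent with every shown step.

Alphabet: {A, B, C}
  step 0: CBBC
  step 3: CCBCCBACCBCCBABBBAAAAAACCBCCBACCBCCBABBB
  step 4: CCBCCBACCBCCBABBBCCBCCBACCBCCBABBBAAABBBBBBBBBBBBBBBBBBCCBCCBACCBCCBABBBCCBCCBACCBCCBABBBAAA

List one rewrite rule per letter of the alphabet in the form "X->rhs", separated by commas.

  step 3 ⇒ step 4: CCBCCBACCBCCBABBBAAAAAACCBCCBACCBCCBABBB ⇒ CCB·CCB·A·CCB·CCB·A·BBB·CCB·CCB·A·CCB·CCB·A·BBB·A·A·A·BBB·BBB·BBB·BBB·BBB·BBB·CCB·CCB·A·CCB·CCB·A·BBB·CCB·CCB·A·CCB·CCB·A·BBB·A·A·A
    A ↦ BBB
    B ↦ A
    C ↦ CCB

A->BBB, B->A, C->CCB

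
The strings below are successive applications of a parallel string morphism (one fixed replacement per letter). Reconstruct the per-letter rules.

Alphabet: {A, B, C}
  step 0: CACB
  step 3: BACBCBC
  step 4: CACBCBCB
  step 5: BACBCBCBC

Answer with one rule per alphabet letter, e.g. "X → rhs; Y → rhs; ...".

A->AC, B->C, C->B

  step 4 ⇒ step 5: CACBCBCB ⇒ B·AC·B·C·B·C·B·C
    A ↦ AC
    B ↦ C
    C ↦ B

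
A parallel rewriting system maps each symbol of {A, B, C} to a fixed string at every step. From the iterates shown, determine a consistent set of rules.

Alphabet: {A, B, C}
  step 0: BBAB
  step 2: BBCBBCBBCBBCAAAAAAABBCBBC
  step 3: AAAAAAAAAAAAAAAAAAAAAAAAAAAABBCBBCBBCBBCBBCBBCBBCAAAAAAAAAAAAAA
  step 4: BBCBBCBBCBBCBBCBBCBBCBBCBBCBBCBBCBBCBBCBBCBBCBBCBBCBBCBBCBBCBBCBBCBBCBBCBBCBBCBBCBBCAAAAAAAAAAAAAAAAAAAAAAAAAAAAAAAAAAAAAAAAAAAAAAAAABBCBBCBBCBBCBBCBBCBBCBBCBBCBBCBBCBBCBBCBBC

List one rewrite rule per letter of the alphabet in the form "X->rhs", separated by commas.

A->BBC, B->AA, C->AAA

  step 3 ⇒ step 4: AAAAAAAAAAAAAAAAAAAAAAAAAAAABBCBBCBBCBBCBBCBBCBBCAAAAAAAAAAAAAA ⇒ BBC·BBC·BBC·BBC·BBC·BBC·BBC·BBC·BBC·BBC·BBC·BBC·BBC·BBC·BBC·BBC·BBC·BBC·BBC·BBC·BBC·BBC·BBC·BBC·BBC·BBC·BBC·BBC·AA·AA·AAA·AA·AA·AAA·AA·AA·AAA·AA·AA·AAA·AA·AA·AAA·AA·AA·AAA·AA·AA·AAA·BBC·BBC·BBC·BBC·BBC·BBC·BBC·BBC·BBC·BBC·BBC·BBC·BBC·BBC
    A ↦ BBC
    B ↦ AA
    C ↦ AAA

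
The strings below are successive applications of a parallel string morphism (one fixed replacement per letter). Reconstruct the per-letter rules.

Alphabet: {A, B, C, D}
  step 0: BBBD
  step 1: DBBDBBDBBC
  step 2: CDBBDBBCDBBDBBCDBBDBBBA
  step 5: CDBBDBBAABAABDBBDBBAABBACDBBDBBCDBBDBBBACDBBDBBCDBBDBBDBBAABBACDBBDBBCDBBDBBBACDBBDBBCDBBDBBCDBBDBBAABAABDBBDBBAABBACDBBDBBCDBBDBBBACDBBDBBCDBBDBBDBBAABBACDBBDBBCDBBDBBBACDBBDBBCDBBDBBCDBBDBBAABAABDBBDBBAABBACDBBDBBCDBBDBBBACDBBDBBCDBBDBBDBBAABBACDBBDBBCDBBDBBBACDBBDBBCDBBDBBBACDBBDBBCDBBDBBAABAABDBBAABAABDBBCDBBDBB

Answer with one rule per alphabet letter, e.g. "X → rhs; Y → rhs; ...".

A->AAB, B->DBB, C->BA, D->C

  step 1 ⇒ step 2: DBBDBBDBBC ⇒ C·DBB·DBB·C·DBB·DBB·C·DBB·DBB·BA
    B ↦ DBB
    C ↦ BA
    D ↦ C
    A ↦ AAB  (constrained at step 2)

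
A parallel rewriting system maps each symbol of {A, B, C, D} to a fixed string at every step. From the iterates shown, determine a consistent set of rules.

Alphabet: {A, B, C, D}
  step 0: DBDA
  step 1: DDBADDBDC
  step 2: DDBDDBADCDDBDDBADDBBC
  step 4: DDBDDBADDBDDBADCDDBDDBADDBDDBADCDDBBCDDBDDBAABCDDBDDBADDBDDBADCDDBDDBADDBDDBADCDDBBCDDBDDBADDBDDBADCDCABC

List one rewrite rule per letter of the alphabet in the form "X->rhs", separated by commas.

A->DC, B->A, C->BC, D->DDB

  step 1 ⇒ step 2: DDBADDBDC ⇒ DDB·DDB·A·DC·DDB·DDB·A·DDB·BC
    A ↦ DC
    B ↦ A
    C ↦ BC
    D ↦ DDB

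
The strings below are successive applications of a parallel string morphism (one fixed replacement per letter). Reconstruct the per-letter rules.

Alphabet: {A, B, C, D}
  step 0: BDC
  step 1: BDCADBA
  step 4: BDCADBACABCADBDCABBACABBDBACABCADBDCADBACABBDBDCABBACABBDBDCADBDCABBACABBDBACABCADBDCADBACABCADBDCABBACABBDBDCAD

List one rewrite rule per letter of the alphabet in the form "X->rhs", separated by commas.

A->CAB, B->BD, C->BA, D->CAD

  step 0 ⇒ step 1: BDC ⇒ BD·CAD·BA
    B ↦ BD
    C ↦ BA
    D ↦ CAD
    A ↦ CAB  (constrained at step 1)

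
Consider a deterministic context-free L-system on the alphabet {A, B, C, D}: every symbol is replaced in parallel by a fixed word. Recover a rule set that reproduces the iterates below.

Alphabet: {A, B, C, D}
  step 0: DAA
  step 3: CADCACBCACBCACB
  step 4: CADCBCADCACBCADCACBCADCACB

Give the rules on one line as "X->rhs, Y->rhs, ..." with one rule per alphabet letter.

A->D, B->CB, C->CA, D->CB

  step 3 ⇒ step 4: CADCACBCACBCACB ⇒ CA·D·CB·CA·D·CA·CB·CA·D·CA·CB·CA·D·CA·CB
    A ↦ D
    B ↦ CB
    C ↦ CA
    D ↦ CB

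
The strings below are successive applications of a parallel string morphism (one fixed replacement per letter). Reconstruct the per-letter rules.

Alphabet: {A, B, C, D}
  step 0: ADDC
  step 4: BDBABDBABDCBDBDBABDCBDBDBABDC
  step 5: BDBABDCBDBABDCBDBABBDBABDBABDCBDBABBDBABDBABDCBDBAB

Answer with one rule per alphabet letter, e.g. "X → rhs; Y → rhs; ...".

A->C, B->BD, C->B, D->BA

  step 4 ⇒ step 5: BDBABDBABDCBDBDBABDCBDBDBABDC ⇒ BD·BA·BD·C·BD·BA·BD·C·BD·BA·B·BD·BA·BD·BA·BD·C·BD·BA·B·BD·BA·BD·BA·BD·C·BD·BA·B
    A ↦ C
    B ↦ BD
    C ↦ B
    D ↦ BA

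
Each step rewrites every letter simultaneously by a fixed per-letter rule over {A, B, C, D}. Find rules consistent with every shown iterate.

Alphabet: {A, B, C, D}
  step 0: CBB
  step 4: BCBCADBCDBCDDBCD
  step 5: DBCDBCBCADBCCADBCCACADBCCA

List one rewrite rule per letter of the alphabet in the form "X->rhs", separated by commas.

  step 4 ⇒ step 5: BCBCADBCDBCDDBCD ⇒ D·BC·D·BC·B·CA·D·BC·CA·D·BC·CA·CA·D·BC·CA
    A ↦ B
    B ↦ D
    C ↦ BC
    D ↦ CA

A->B, B->D, C->BC, D->CA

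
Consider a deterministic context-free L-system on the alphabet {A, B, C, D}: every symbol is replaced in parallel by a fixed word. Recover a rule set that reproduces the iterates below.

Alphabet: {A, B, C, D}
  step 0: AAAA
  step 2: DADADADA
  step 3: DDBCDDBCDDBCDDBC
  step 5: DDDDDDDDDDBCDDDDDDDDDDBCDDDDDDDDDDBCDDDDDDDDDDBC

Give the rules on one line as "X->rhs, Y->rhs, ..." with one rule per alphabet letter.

A->BC, B->D, C->A, D->DD

  step 2 ⇒ step 3: DADADADA ⇒ DD·BC·DD·BC·DD·BC·DD·BC
    A ↦ BC
    D ↦ DD
    B ↦ D  (constrained at step 3)
    C ↦ A  (constrained at step 3)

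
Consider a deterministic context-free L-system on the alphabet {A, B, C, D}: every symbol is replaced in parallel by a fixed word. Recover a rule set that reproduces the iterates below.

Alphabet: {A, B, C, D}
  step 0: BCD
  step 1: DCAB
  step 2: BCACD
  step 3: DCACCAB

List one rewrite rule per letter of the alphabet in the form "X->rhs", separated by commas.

A->C, B->D, C->CA, D->B

  step 2 ⇒ step 3: BCACD ⇒ D·CA·C·CA·B
    A ↦ C
    B ↦ D
    C ↦ CA
    D ↦ B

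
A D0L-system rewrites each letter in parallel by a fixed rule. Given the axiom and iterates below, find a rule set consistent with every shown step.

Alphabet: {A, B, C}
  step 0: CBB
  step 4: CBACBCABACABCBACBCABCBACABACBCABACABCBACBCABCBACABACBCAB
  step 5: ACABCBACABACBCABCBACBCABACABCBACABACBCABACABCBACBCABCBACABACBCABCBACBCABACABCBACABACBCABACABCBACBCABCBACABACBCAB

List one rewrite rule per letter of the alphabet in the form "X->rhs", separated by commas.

  step 4 ⇒ step 5: CBACBCABACABCBACBCABCBACABACBCABACABCBACBCABCBACABACBCAB ⇒ A·CAB·CB·A·CAB·A·CB·CAB·CB·A·CB·CAB·A·CAB·CB·A·CAB·A·CB·CAB·A·CAB·CB·A·CB·CAB·CB·A·CAB·A·CB·CAB·CB·A·CB·CAB·A·CAB·CB·A·CAB·A·CB·CAB·A·CAB·CB·A·CB·CAB·CB·A·CAB·A·CB·CAB
    A ↦ CB
    B ↦ CAB
    C ↦ A

A->CB, B->CAB, C->A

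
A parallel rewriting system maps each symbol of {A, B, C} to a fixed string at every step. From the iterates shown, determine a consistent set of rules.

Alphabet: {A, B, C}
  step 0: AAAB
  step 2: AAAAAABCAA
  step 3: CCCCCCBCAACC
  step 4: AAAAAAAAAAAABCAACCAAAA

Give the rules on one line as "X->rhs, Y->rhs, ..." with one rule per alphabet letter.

  step 3 ⇒ step 4: CCCCCCBCAACC ⇒ AA·AA·AA·AA·AA·AA·BC·AA·C·C·AA·AA
    A ↦ C
    B ↦ BC
    C ↦ AA

A->C, B->BC, C->AA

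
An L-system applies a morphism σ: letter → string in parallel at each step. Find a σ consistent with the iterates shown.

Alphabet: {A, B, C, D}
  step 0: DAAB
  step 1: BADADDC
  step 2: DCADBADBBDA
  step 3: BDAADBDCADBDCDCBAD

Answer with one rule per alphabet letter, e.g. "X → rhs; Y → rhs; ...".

  step 2 ⇒ step 3: DCADBADBBDA ⇒ B·DA·AD·B·DC·AD·B·DC·DC·B·AD
    A ↦ AD
    B ↦ DC
    C ↦ DA
    D ↦ B

A->AD, B->DC, C->DA, D->B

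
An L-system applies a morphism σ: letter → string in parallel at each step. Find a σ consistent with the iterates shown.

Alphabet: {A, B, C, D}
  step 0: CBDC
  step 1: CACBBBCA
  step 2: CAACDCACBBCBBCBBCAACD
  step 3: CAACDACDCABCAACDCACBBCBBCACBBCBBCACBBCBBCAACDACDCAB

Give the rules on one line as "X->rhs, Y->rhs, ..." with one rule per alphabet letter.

  step 2 ⇒ step 3: CAACDCACBBCBBCBBCAACD ⇒ CA·ACD·ACD·CA·B·CA·ACD·CA·CBB·CBB·CA·CBB·CBB·CA·CBB·CBB·CA·ACD·ACD·CA·B
    A ↦ ACD
    B ↦ CBB
    C ↦ CA
    D ↦ B

A->ACD, B->CBB, C->CA, D->B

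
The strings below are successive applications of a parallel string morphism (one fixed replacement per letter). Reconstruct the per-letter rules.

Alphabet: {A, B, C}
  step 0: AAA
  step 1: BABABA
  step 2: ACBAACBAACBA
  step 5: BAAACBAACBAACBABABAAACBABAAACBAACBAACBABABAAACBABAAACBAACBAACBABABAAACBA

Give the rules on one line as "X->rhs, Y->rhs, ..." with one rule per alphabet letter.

  step 1 ⇒ step 2: BABABA ⇒ AC·BA·AC·BA·AC·BA
    A ↦ BA
    B ↦ AC
    C ↦ A  (constrained at step 2)

A->BA, B->AC, C->A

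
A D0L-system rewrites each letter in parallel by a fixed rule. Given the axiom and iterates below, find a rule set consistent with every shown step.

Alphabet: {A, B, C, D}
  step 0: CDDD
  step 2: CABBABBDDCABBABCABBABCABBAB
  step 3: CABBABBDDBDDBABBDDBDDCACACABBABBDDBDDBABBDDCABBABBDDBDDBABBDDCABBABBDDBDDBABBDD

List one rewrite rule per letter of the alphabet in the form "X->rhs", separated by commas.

  step 2 ⇒ step 3: CABBABBDDCABBABCABBABCABBAB ⇒ CAB·BAB·BDD·BDD·BAB·BDD·BDD·CA·CA·CAB·BAB·BDD·BDD·BAB·BDD·CAB·BAB·BDD·BDD·BAB·BDD·CAB·BAB·BDD·BDD·BAB·BDD
    A ↦ BAB
    B ↦ BDD
    C ↦ CAB
    D ↦ CA

A->BAB, B->BDD, C->CAB, D->CA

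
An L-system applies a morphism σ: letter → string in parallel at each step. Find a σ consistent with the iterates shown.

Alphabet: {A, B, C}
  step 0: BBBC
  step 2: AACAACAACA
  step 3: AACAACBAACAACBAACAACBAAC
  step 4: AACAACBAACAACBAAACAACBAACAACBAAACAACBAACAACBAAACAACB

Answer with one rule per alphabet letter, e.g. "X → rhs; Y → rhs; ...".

  step 3 ⇒ step 4: AACAACBAACAACBAACAACBAAC ⇒ AAC·AAC·B·AAC·AAC·B·A·AAC·AAC·B·AAC·AAC·B·A·AAC·AAC·B·AAC·AAC·B·A·AAC·AAC·B
    A ↦ AAC
    B ↦ A
    C ↦ B

A->AAC, B->A, C->B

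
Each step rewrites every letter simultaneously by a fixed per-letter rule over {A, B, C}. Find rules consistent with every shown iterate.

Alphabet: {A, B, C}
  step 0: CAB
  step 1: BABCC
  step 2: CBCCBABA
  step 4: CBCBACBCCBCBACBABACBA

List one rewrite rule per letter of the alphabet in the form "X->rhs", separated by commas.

  step 1 ⇒ step 2: BABCC ⇒ C·BC·C·BA·BA
    A ↦ BC
    B ↦ C
    C ↦ BA

A->BC, B->C, C->BA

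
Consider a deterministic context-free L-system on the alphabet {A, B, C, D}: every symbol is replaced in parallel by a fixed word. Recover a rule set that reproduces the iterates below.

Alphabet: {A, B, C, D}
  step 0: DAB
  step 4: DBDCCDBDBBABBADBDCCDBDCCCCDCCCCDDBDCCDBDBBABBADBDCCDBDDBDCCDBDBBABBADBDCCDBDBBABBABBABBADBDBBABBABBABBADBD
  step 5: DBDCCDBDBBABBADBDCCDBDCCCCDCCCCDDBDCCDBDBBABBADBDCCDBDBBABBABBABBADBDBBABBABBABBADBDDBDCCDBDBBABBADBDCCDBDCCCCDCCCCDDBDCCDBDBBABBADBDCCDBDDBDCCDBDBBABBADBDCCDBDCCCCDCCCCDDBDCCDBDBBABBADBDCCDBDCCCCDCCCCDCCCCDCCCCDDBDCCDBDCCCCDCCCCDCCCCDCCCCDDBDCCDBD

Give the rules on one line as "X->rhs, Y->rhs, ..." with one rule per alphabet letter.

  step 4 ⇒ step 5: DBDCCDBDBBABBADBDCCDBDCCCCDCCCCDDBDCCDBDBBABBADBDCCDBDDBDCCDBDBBABBADBDCCDBDBBABBABBABBADBDBBABBABBABBADBD ⇒ DBD·CC·DBD·BBA·BBA·DBD·CC·DBD·CC·CC·D·CC·CC·D·DBD·CC·DBD·BBA·BBA·DBD·CC·DBD·BBA·BBA·BBA·BBA·DBD·BBA·BBA·BBA·BBA·DBD·DBD·CC·DBD·BBA·BBA·DBD·CC·DBD·CC·CC·D·CC·CC·D·DBD·CC·DBD·BBA·BBA·DBD·CC·DBD·DBD·CC·DBD·BBA·BBA·DBD·CC·DBD·CC·CC·D·CC·CC·D·DBD·CC·DBD·BBA·BBA·DBD·CC·DBD·CC·CC·D·CC·CC·D·CC·CC·D·CC·CC·D·DBD·CC·DBD·CC·CC·D·CC·CC·D·CC·CC·D·CC·CC·D·DBD·CC·DBD
    A ↦ D
    B ↦ CC
    C ↦ BBA
    D ↦ DBD

A->D, B->CC, C->BBA, D->DBD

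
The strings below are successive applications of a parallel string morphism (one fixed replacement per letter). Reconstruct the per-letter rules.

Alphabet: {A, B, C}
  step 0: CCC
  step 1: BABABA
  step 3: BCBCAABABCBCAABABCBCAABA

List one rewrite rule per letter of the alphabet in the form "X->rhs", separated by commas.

  step 0 ⇒ step 1: CCC ⇒ BA·BA·BA
    C ↦ BA
    A ↦ BC  (constrained at step 1)
    B ↦ AA  (constrained at step 1)

A->BC, B->AA, C->BA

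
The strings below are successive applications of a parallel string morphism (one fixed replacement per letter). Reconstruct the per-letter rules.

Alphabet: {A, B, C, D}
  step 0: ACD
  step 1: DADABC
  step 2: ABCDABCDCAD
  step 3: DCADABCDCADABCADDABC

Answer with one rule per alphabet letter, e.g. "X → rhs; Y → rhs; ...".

  step 2 ⇒ step 3: ABCDABCDCAD ⇒ D·C·AD·ABC·D·C·AD·ABC·AD·D·ABC
    A ↦ D
    B ↦ C
    C ↦ AD
    D ↦ ABC

A->D, B->C, C->AD, D->ABC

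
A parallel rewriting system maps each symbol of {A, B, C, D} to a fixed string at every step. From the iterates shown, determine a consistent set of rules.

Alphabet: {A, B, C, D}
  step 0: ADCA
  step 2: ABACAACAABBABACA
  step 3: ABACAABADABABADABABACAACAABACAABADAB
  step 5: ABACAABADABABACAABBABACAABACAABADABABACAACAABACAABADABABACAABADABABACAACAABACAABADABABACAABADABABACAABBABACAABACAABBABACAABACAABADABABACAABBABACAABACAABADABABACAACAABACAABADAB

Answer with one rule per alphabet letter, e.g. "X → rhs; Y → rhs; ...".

  step 2 ⇒ step 3: ABACAACAABBABACA ⇒ AB·ACA·AB·AD·AB·AB·AD·AB·AB·ACA·ACA·AB·ACA·AB·AD·AB
    A ↦ AB
    B ↦ ACA
    C ↦ AD
    D ↦ B  (constrained at step 0)

A->AB, B->ACA, C->AD, D->B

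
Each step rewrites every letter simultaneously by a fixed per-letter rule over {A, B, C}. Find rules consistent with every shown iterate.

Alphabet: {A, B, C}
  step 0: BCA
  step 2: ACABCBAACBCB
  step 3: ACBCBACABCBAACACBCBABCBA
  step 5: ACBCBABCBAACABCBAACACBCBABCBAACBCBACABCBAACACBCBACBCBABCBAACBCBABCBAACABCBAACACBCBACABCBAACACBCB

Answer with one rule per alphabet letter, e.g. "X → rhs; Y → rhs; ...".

  step 2 ⇒ step 3: ACABCBAACBCB ⇒ AC·BCB·AC·A·BCB·A·AC·AC·BCB·A·BCB·A
    A ↦ AC
    B ↦ A
    C ↦ BCB

A->AC, B->A, C->BCB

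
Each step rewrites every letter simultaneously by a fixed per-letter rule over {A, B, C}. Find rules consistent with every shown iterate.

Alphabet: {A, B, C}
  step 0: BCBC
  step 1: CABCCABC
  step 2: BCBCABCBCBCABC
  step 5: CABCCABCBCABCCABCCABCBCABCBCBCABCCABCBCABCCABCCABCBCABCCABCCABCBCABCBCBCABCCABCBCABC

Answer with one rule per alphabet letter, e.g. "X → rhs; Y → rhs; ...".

  step 1 ⇒ step 2: CABCCABC ⇒ BC·B·CA·BC·BC·B·CA·BC
    A ↦ B
    B ↦ CA
    C ↦ BC

A->B, B->CA, C->BC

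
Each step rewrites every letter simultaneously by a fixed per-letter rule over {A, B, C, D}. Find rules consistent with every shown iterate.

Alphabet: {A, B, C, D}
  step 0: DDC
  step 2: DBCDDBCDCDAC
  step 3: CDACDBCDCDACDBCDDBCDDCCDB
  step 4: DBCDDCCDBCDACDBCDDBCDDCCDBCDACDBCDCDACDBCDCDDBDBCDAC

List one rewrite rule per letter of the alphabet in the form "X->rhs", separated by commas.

A->DCC, B->AC, C->DB, D->CD

  step 3 ⇒ step 4: CDACDBCDCDACDBCDDBCDDCCDB ⇒ DB·CD·DCC·DB·CD·AC·DB·CD·DB·CD·DCC·DB·CD·AC·DB·CD·CD·AC·DB·CD·CD·DB·DB·CD·AC
    A ↦ DCC
    B ↦ AC
    C ↦ DB
    D ↦ CD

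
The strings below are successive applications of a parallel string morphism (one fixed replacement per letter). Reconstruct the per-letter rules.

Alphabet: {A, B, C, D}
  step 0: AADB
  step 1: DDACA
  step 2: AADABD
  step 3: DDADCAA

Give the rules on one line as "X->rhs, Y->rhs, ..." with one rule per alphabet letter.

  step 2 ⇒ step 3: AADABD ⇒ D·D·A·D·CA·A
    A ↦ D
    B ↦ CA
    D ↦ A
  step 1 ⇒ step 2: DDACA ⇒ A·A·D·AB·D
    C ↦ AB

A->D, B->CA, C->AB, D->A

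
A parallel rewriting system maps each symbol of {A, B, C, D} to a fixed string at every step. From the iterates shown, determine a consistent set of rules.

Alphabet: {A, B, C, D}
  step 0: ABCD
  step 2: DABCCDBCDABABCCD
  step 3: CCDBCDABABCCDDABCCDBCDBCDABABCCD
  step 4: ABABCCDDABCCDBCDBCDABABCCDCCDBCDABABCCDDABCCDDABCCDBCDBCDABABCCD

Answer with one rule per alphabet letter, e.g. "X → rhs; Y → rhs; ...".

A->BC, B->D, C->AB, D->CCD

  step 3 ⇒ step 4: CCDBCDABABCCDDABCCDBCDBCDABABCCD ⇒ AB·AB·CCD·D·AB·CCD·BC·D·BC·D·AB·AB·CCD·CCD·BC·D·AB·AB·CCD·D·AB·CCD·D·AB·CCD·BC·D·BC·D·AB·AB·CCD
    A ↦ BC
    B ↦ D
    C ↦ AB
    D ↦ CCD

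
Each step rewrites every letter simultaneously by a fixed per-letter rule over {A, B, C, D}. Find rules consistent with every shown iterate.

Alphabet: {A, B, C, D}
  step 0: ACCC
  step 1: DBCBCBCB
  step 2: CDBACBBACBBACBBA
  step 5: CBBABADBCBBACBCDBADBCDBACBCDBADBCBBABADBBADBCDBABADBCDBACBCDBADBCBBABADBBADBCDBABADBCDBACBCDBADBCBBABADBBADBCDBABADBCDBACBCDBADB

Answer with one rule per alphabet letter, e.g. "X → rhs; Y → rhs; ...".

  step 1 ⇒ step 2: DBCBCBCB ⇒ CD·BA·CB·BA·CB·BA·CB·BA
    B ↦ BA
    C ↦ CB
    D ↦ CD
  step 0 ⇒ step 1: ACCC ⇒ DB·CB·CB·CB
    A ↦ DB

A->DB, B->BA, C->CB, D->CD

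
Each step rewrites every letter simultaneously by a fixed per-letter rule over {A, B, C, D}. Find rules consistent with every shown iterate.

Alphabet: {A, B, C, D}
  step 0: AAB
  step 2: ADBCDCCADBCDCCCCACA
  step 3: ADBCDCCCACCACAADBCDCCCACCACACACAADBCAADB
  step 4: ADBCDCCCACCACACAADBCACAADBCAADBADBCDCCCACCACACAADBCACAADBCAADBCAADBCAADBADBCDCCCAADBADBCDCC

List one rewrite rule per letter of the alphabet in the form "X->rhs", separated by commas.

  step 3 ⇒ step 4: ADBCDCCCACCACAADBCDCCCACCACACACAADBCAADB ⇒ ADB·C·DCC·CA·C·CA·CA·CA·ADB·CA·CA·ADB·CA·ADB·ADB·C·DCC·CA·C·CA·CA·CA·ADB·CA·CA·ADB·CA·ADB·CA·ADB·CA·ADB·ADB·C·DCC·CA·ADB·ADB·C·DCC
    A ↦ ADB
    B ↦ DCC
    C ↦ CA
    D ↦ C

A->ADB, B->DCC, C->CA, D->C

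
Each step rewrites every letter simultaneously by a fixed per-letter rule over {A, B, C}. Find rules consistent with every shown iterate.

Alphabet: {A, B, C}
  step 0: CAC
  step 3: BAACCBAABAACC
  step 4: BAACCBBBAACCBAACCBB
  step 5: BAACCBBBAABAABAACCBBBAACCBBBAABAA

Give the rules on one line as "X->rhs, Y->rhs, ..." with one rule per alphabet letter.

  step 4 ⇒ step 5: BAACCBBBAACCBAACCBB ⇒ BAA·C·C·B·B·BAA·BAA·BAA·C·C·B·B·BAA·C·C·B·B·BAA·BAA
    A ↦ C
    B ↦ BAA
    C ↦ B

A->C, B->BAA, C->B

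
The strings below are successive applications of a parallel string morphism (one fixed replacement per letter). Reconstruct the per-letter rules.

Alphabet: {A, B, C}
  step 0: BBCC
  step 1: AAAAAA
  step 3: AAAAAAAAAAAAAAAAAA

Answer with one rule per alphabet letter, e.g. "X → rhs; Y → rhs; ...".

  step 0 ⇒ step 1: BBCC ⇒ AA·AA·A·A
    B ↦ AA
    C ↦ A
    A ↦ BC  (constrained at step 1)

A->BC, B->AA, C->A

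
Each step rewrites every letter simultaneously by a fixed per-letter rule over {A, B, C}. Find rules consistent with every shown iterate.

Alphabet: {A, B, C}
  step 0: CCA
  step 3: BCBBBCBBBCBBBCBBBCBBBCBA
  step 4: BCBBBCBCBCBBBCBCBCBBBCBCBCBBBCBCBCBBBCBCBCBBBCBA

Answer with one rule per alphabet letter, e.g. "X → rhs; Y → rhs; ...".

A->BA, B->BC, C->BB

  step 3 ⇒ step 4: BCBBBCBBBCBBBCBBBCBBBCBA ⇒ BC·BB·BC·BC·BC·BB·BC·BC·BC·BB·BC·BC·BC·BB·BC·BC·BC·BB·BC·BC·BC·BB·BC·BA
    A ↦ BA
    B ↦ BC
    C ↦ BB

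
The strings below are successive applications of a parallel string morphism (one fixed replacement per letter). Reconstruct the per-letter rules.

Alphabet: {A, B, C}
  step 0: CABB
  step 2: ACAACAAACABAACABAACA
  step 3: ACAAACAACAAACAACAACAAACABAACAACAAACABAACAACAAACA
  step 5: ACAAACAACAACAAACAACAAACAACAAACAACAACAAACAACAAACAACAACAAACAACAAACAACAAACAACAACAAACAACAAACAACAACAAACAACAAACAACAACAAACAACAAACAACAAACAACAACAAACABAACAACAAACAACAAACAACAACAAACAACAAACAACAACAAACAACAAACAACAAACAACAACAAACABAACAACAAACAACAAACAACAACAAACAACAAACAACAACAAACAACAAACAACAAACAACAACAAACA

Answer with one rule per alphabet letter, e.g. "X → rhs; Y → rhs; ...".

  step 2 ⇒ step 3: ACAACAAACABAACABAACA ⇒ ACA·A·ACA·ACA·A·ACA·ACA·ACA·A·ACA·BA·ACA·ACA·A·ACA·BA·ACA·ACA·A·ACA
    A ↦ ACA
    B ↦ BA
    C ↦ A

A->ACA, B->BA, C->A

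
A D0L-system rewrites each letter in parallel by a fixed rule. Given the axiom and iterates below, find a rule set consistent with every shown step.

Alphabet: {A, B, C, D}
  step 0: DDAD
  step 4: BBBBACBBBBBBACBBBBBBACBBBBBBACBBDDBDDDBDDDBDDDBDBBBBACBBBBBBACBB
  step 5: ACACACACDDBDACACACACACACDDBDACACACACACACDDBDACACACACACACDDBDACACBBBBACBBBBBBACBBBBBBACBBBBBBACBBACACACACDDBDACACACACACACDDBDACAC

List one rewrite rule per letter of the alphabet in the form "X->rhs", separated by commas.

A->DD, B->AC, C->BD, D->BB

  step 4 ⇒ step 5: BBBBACBBBBBBACBBBBBBACBBBBBBACBBDDBDDDBDDDBDDDBDBBBBACBBBBBBACBB ⇒ AC·AC·AC·AC·DD·BD·AC·AC·AC·AC·AC·AC·DD·BD·AC·AC·AC·AC·AC·AC·DD·BD·AC·AC·AC·AC·AC·AC·DD·BD·AC·AC·BB·BB·AC·BB·BB·BB·AC·BB·BB·BB·AC·BB·BB·BB·AC·BB·AC·AC·AC·AC·DD·BD·AC·AC·AC·AC·AC·AC·DD·BD·AC·AC
    A ↦ DD
    B ↦ AC
    C ↦ BD
    D ↦ BB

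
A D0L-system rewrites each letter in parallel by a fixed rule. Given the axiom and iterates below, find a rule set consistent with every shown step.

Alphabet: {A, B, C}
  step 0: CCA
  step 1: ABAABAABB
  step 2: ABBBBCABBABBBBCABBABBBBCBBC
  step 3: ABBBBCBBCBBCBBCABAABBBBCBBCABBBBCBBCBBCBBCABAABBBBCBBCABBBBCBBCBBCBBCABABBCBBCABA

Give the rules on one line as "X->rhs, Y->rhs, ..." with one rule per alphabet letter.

  step 2 ⇒ step 3: ABBBBCABBABBBBCABBABBBBCBBC ⇒ ABB·BBC·BBC·BBC·BBC·ABA·ABB·BBC·BBC·ABB·BBC·BBC·BBC·BBC·ABA·ABB·BBC·BBC·ABB·BBC·BBC·BBC·BBC·ABA·BBC·BBC·ABA
    A ↦ ABB
    B ↦ BBC
    C ↦ ABA

A->ABB, B->BBC, C->ABA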